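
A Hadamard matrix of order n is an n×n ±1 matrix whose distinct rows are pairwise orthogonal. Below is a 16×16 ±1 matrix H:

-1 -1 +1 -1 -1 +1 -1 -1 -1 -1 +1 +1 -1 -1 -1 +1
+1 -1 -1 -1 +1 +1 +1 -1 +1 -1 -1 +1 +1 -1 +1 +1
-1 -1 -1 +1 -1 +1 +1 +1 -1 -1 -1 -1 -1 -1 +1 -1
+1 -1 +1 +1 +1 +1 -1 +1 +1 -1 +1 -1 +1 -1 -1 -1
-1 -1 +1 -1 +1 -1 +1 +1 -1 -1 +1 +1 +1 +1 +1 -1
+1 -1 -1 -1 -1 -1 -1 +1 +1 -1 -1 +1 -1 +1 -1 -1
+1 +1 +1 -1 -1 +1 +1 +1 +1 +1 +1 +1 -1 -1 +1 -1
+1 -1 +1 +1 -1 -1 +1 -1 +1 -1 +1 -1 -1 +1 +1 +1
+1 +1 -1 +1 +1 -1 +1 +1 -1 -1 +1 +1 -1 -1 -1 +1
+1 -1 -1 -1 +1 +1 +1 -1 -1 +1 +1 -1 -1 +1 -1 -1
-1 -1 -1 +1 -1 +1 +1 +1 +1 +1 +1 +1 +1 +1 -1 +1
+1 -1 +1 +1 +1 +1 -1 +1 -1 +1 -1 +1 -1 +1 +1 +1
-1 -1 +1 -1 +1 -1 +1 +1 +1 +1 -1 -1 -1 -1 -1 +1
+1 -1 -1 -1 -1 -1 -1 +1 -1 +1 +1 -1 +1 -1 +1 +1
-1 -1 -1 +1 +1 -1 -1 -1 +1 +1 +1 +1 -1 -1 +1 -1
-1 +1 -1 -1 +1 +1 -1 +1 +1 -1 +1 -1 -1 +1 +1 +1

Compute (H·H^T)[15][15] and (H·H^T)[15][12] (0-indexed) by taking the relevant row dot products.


Row 12 of H: [-1, -1, 1, -1, 1, -1, 1, 1, 1, 1, -1, -1, -1, -1, -1, 1].
Row 15 of H: [-1, 1, -1, -1, 1, 1, -1, 1, 1, -1, 1, -1, -1, 1, 1, 1].
(H·H^T)[15][15] = Σ_j H[15][j]·H[15][j] = (-1)² + (1)² + (-1)² + (-1)² + (1)² + (1)² + (-1)² + (1)² + (1)² + (-1)² + (1)² + (-1)² + (-1)² + (1)² + (1)² + (1)² = 1 + 1 + 1 + 1 + 1 + 1 + 1 + 1 + 1 + 1 + 1 + 1 + 1 + 1 + 1 + 1 = 16.
(H·H^T)[15][12] = Σ_j H[15][j]·H[12][j] = (-1)·(-1) + (1)·(-1) + (-1)·(1) + (-1)·(-1) + (1)·(1) + (1)·(-1) + (-1)·(1) + (1)·(1) + (1)·(1) + (-1)·(1) + (1)·(-1) + (-1)·(-1) + (-1)·(-1) + (1)·(-1) + (1)·(-1) + (1)·(1) = 1 + -1 + -1 + 1 + 1 + -1 + -1 + 1 + 1 + -1 + -1 + 1 + 1 + -1 + -1 + 1 = 0.
So rows 15 and 12 are orthogonal; the diagonal entry equals n = 16.

(15,15) entry = 16; (15,12) entry = 0.


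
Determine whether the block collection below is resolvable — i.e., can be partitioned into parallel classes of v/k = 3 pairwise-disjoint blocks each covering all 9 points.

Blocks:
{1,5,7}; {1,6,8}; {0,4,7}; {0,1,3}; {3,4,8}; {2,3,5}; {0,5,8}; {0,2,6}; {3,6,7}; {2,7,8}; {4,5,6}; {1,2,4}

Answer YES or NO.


v = 9, block size k = 3, number of blocks = 12.
For resolvability, blocks must partition into parallel classes of size v/k = 3.
Total blocks must therefore be a multiple of 3: 12 = 3·4 + 0 ⇒ divisible ✓.
Greedy packing gives 4 candidate class(es). Each should be a full parallel class (size 3, covers all 9 points).
  Class 1 (3 blocks): {1,5,7}; {3,4,8}; {0,2,6}. Points covered: [0, 1, 2, 3, 4, 5, 6, 7, 8].
  Class 2 (3 blocks): {1,6,8}; {0,4,7}; {2,3,5}. Points covered: [0, 1, 2, 3, 4, 5, 6, 7, 8].
  Class 3 (3 blocks): {0,1,3}; {2,7,8}; {4,5,6}. Points covered: [0, 1, 2, 3, 4, 5, 6, 7, 8].
  Class 4 (3 blocks): {0,5,8}; {3,6,7}; {1,2,4}. Points covered: [0, 1, 2, 3, 4, 5, 6, 7, 8].
All classes full (size 3)? YES. All classes cover every point? YES.
Resolvable? YES.

YES


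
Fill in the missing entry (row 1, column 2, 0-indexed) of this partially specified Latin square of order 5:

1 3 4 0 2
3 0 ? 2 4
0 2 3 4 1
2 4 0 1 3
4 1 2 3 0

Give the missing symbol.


Row 1 contains symbols [0, 2, 3, 4] — missing [1].
Column 2 contains symbols [0, 2, 3, 4] — missing [1].
The missing symbol must appear in both missing sets; intersection = [1].
Therefore the hidden value is 1.

Missing value = 1.


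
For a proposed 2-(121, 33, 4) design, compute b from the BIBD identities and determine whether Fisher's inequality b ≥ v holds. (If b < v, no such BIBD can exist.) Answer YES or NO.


b = λv(v − 1)/(k(k − 1)) = 4·121·120/(33·32) = 58080/1056 = 55.
Compare with v = 121: b < v, so Fisher's inequality fails.

NO


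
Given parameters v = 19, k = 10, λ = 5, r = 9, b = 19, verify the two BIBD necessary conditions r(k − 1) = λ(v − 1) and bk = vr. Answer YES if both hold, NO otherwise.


Condition (i): r(k − 1) = 9·9 = 81; λ(v − 1) = 5·18 = 90. Match? NO.
Condition (ii): bk = 19·10 = 190; vr = 19·9 = 171. Match? NO.
Both conditions hold? NO.

NO


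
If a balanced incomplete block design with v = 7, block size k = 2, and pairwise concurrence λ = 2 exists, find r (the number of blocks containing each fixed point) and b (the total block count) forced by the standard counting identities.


Any 2-(v, k, λ) BIBD satisfies two necessary conditions:
  (i)  Each point sits in r blocks, and counting incidences through any fixed point gives r(k − 1) = λ(v − 1), so r = λ(v − 1)/(k − 1).
  (ii) Total incidences bk = vr, so b = vr/k.
Step 1: r = λ(v − 1)/(k − 1) = 2·(7 − 1)/(2 − 1) = 2·6/1 = 12/1 = 12.
Step 2: b = vr/k = 7·12/2 = 84/2 = 42.
Check integrality: r = 12 ∈ Z ✓, b = 42 ∈ Z ✓.
(These identities are necessary conditions: they determine r and b for any design with these parameters, but do not by themselves prove that one exists.)

r = 12, b = 42.


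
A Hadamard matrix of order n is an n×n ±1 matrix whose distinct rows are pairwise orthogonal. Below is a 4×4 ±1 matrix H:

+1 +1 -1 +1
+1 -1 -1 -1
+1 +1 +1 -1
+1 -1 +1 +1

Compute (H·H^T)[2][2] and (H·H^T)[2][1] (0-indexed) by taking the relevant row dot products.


Row 1 of H: [1, -1, -1, -1].
Row 2 of H: [1, 1, 1, -1].
(H·H^T)[2][2] = Σ_j H[2][j]·H[2][j] = (1)² + (1)² + (1)² + (-1)² = 1 + 1 + 1 + 1 = 4.
(H·H^T)[2][1] = Σ_j H[2][j]·H[1][j] = (1)·(1) + (1)·(-1) + (1)·(-1) + (-1)·(-1) = 1 + -1 + -1 + 1 = 0.
So rows 2 and 1 are orthogonal; the diagonal entry equals n = 4.

(2,2) entry = 4; (2,1) entry = 0.


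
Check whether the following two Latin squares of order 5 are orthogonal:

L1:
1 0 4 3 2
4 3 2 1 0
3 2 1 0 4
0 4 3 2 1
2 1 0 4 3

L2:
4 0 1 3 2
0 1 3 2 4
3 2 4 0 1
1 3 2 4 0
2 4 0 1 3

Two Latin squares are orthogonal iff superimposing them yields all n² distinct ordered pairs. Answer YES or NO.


Form the n² = 25 superimposed pairs (L1[i][j], L2[i][j]), row by row (rows and columns indexed from 0):
row 0: (1,4) (0,0) (4,1) (3,3) (2,2)
row 1: (4,0) (3,1) (2,3) (1,2) (0,4)
row 2: (3,3) (2,2) (1,4) (0,0) (4,1)
row 3: (0,1) (4,3) (3,2) (2,4) (1,0)
row 4: (2,2) (1,4) (0,0) (4,1) (3,3)
Orthogonality requires all 25 pairs distinct.
But the pair (3,3) repeats: cell (0,3) has L1 = 3, L2 = 3, and cell (2,0) has L1 = 3, L2 = 3.
A repeated pair means some other pair never occurs (only 15 distinct pairs out of 25), so the squares are not orthogonal.
Conclusion: NO.

NO


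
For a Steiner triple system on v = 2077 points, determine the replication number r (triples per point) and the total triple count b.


An STS(v) is a 2-(v, 3, 1) BIBD: block size k = 3, λ = 1.
Replication: r(k − 1) = λ(v − 1) ⇒ r·2 = 2077 − 1 = 2076 ⇒ r = 1038.
Block count: bk = vr ⇒ b·3 = 2077·1038 = 2155926 ⇒ b = 718642.

r = 1038, b = 718642.


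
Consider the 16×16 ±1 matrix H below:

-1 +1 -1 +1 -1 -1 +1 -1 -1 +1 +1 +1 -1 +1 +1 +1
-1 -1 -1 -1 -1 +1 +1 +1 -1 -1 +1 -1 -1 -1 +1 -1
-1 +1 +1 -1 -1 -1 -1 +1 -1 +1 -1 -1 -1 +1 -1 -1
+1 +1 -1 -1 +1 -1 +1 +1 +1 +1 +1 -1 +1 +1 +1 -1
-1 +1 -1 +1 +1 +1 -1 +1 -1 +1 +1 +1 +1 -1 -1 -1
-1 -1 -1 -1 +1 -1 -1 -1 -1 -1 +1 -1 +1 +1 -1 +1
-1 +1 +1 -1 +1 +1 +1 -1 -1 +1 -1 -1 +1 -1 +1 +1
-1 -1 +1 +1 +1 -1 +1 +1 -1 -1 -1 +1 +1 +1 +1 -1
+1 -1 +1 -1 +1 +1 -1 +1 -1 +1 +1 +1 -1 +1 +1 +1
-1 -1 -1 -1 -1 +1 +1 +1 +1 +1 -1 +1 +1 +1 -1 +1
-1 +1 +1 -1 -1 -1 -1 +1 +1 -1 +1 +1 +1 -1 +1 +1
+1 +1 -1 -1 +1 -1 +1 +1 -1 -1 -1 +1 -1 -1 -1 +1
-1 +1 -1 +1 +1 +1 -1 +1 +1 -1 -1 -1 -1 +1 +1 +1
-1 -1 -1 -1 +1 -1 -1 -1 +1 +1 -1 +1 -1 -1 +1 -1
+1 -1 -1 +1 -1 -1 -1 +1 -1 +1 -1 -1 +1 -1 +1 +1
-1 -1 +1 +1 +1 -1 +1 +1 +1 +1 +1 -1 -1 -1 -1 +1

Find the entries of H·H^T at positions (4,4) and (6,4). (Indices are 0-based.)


Row 4 of H: [-1, 1, -1, 1, 1, 1, -1, 1, -1, 1, 1, 1, 1, -1, -1, -1].
Row 6 of H: [-1, 1, 1, -1, 1, 1, 1, -1, -1, 1, -1, -1, 1, -1, 1, 1].
(H·H^T)[4][4] = Σ_j H[4][j]·H[4][j] = (-1)² + (1)² + (-1)² + (1)² + (1)² + (1)² + (-1)² + (1)² + (-1)² + (1)² + (1)² + (1)² + (1)² + (-1)² + (-1)² + (-1)² = 1 + 1 + 1 + 1 + 1 + 1 + 1 + 1 + 1 + 1 + 1 + 1 + 1 + 1 + 1 + 1 = 16.
(H·H^T)[6][4] = Σ_j H[6][j]·H[4][j] = (-1)·(-1) + (1)·(1) + (1)·(-1) + (-1)·(1) + (1)·(1) + (1)·(1) + (1)·(-1) + (-1)·(1) + (-1)·(-1) + (1)·(1) + (-1)·(1) + (-1)·(1) + (1)·(1) + (-1)·(-1) + (1)·(-1) + (1)·(-1) = 1 + 1 + -1 + -1 + 1 + 1 + -1 + -1 + 1 + 1 + -1 + -1 + 1 + 1 + -1 + -1 = 0.
So rows 6 and 4 are orthogonal; the diagonal entry equals n = 16.

(4,4) entry = 16; (6,4) entry = 0.


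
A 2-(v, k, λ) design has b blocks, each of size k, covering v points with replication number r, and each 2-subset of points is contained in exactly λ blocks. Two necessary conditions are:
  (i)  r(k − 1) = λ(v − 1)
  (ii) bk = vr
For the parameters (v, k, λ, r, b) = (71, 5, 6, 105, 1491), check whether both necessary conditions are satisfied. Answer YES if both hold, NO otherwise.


Condition (i): r(k − 1) = 105·4 = 420; λ(v − 1) = 6·70 = 420. Match? YES.
Condition (ii): bk = 1491·5 = 7455; vr = 71·105 = 7455. Match? YES.
Both conditions hold? YES.

YES


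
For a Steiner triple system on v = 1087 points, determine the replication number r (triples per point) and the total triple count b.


An STS(v) is a 2-(v, 3, 1) BIBD: block size k = 3, λ = 1.
Replication: r(k − 1) = λ(v − 1) ⇒ r·2 = 1087 − 1 = 1086 ⇒ r = 543.
Block count: bk = vr ⇒ b·3 = 1087·543 = 590241 ⇒ b = 196747.
(Check via b = v(v − 1)/6 = 1087·1086/6 = 1180482/6 = 196747.)

r = 543, b = 196747.


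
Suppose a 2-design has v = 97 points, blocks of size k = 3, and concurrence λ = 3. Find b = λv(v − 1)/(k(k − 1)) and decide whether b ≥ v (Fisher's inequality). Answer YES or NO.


b = λv(v − 1)/(k(k − 1)) = 3·97·96/(3·2) = 27936/6 = 4656.
Compare with v = 97: b ≥ v, so Fisher's inequality holds.

YES


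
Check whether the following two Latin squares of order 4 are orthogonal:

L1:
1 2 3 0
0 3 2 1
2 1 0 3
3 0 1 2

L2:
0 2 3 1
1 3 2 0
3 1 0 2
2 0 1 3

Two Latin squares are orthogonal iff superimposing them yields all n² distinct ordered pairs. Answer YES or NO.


Form the n² = 16 superimposed pairs (L1[i][j], L2[i][j]), row by row (rows and columns indexed from 0):
row 0: (1,0) (2,2) (3,3) (0,1)
row 1: (0,1) (3,3) (2,2) (1,0)
row 2: (2,3) (1,1) (0,0) (3,2)
row 3: (3,2) (0,0) (1,1) (2,3)
Orthogonality requires all 16 pairs distinct.
But the pair (0,1) repeats: cell (0,3) has L1 = 0, L2 = 1, and cell (1,0) has L1 = 0, L2 = 1.
A repeated pair means some other pair never occurs (only 8 distinct pairs out of 16), so the squares are not orthogonal.
Conclusion: NO.

NO


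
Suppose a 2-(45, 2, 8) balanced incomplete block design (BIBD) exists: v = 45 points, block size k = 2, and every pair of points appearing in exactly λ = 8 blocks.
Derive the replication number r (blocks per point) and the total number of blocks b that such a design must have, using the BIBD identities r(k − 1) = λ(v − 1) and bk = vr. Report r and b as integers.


Any 2-(v, k, λ) BIBD satisfies two necessary conditions:
  (i)  Each point sits in r blocks, and counting incidences through any fixed point gives r(k − 1) = λ(v − 1), so r = λ(v − 1)/(k − 1).
  (ii) Total incidences bk = vr, so b = vr/k.
Step 1: r = λ(v − 1)/(k − 1) = 8·(45 − 1)/(2 − 1) = 8·44/1 = 352/1 = 352.
Step 2: b = vr/k = 45·352/2 = 15840/2 = 7920.
Check integrality: r = 352 ∈ Z ✓, b = 7920 ∈ Z ✓.
(These identities are necessary conditions: they determine r and b for any design with these parameters, but do not by themselves prove that one exists.)

r = 352, b = 7920.


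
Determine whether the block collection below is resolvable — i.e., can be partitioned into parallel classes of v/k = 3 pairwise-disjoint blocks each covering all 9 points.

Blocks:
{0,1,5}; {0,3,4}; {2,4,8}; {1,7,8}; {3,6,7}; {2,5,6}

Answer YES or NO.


v = 9, block size k = 3, number of blocks = 6.
For resolvability, blocks must partition into parallel classes of size v/k = 3.
Total blocks must therefore be a multiple of 3: 6 = 3·2 + 0 ⇒ divisible ✓.
Greedy packing gives 2 candidate class(es). Each should be a full parallel class (size 3, covers all 9 points).
  Class 1 (3 blocks): {0,1,5}; {2,4,8}; {3,6,7}. Points covered: [0, 1, 2, 3, 4, 5, 6, 7, 8].
  Class 2 (3 blocks): {0,3,4}; {1,7,8}; {2,5,6}. Points covered: [0, 1, 2, 3, 4, 5, 6, 7, 8].
All classes full (size 3)? YES. All classes cover every point? YES.
Resolvable? YES.

YES


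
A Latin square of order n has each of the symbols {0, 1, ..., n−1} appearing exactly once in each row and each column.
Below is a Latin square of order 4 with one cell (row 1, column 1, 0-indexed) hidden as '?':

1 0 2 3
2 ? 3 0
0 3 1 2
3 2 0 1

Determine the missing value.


Row 1 contains symbols [0, 2, 3] — missing [1].
Column 1 contains symbols [0, 2, 3] — missing [1].
The missing symbol must appear in both missing sets; intersection = [1].
Therefore the hidden value is 1.

Missing value = 1.


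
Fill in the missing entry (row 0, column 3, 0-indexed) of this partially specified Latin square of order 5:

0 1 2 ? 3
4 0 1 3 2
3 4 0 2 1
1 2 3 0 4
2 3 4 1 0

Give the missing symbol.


Row 0 contains symbols [0, 1, 2, 3] — missing [4].
Column 3 contains symbols [0, 1, 2, 3] — missing [4].
The missing symbol must appear in both missing sets; intersection = [4].
Therefore the hidden value is 4.

Missing value = 4.


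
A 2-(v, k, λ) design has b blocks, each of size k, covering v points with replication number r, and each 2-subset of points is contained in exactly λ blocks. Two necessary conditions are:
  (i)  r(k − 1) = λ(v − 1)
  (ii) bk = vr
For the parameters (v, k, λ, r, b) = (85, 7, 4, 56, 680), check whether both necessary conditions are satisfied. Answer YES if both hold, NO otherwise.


Condition (i): r(k − 1) = 56·6 = 336; λ(v − 1) = 4·84 = 336. Match? YES.
Condition (ii): bk = 680·7 = 4760; vr = 85·56 = 4760. Match? YES.
Both conditions hold? YES.

YES


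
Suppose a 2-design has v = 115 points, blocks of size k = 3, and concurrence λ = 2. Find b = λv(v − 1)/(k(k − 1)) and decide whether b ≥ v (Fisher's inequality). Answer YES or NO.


b = λv(v − 1)/(k(k − 1)) = 2·115·114/(3·2) = 26220/6 = 4370.
Compare with v = 115: b ≥ v, so Fisher's inequality holds.

YES


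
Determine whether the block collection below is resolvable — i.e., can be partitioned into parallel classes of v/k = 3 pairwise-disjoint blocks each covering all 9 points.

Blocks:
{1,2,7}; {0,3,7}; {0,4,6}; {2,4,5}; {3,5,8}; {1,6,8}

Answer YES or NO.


v = 9, block size k = 3, number of blocks = 6.
For resolvability, blocks must partition into parallel classes of size v/k = 3.
Total blocks must therefore be a multiple of 3: 6 = 3·2 + 0 ⇒ divisible ✓.
Greedy packing gives 2 candidate class(es). Each should be a full parallel class (size 3, covers all 9 points).
  Class 1 (3 blocks): {1,2,7}; {0,4,6}; {3,5,8}. Points covered: [0, 1, 2, 3, 4, 5, 6, 7, 8].
  Class 2 (3 blocks): {0,3,7}; {2,4,5}; {1,6,8}. Points covered: [0, 1, 2, 3, 4, 5, 6, 7, 8].
All classes full (size 3)? YES. All classes cover every point? YES.
Resolvable? YES.

YES


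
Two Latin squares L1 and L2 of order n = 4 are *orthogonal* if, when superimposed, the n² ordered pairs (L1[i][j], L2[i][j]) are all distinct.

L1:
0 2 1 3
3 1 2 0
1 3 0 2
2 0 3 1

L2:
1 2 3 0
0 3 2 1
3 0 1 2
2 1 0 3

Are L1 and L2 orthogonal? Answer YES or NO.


Form the n² = 16 superimposed pairs (L1[i][j], L2[i][j]), row by row (rows and columns indexed from 0):
row 0: (0,1) (2,2) (1,3) (3,0)
row 1: (3,0) (1,3) (2,2) (0,1)
row 2: (1,3) (3,0) (0,1) (2,2)
row 3: (2,2) (0,1) (3,0) (1,3)
Orthogonality requires all 16 pairs distinct.
But the pair (3,0) repeats: cell (0,3) has L1 = 3, L2 = 0, and cell (1,0) has L1 = 3, L2 = 0.
A repeated pair means some other pair never occurs (only 4 distinct pairs out of 16), so the squares are not orthogonal.
Conclusion: NO.

NO


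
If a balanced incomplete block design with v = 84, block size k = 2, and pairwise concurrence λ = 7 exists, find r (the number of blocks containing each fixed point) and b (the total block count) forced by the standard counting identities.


Any 2-(v, k, λ) BIBD satisfies two necessary conditions:
  (i)  Each point sits in r blocks, and counting incidences through any fixed point gives r(k − 1) = λ(v − 1), so r = λ(v − 1)/(k − 1).
  (ii) Total incidences bk = vr, so b = vr/k.
Step 1: r = λ(v − 1)/(k − 1) = 7·(84 − 1)/(2 − 1) = 7·83/1 = 581/1 = 581.
Step 2: b = vr/k = 84·581/2 = 48804/2 = 24402.
Check integrality: r = 581 ∈ Z ✓, b = 24402 ∈ Z ✓.
(These identities are necessary conditions: they determine r and b for any design with these parameters, but do not by themselves prove that one exists.)

r = 581, b = 24402.


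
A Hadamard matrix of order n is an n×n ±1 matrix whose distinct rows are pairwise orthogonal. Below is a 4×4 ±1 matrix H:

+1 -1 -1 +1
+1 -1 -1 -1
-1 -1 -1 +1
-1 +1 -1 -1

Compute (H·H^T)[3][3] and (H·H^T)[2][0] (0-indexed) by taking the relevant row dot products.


Row 0 of H: [1, -1, -1, 1].
Row 2 of H: [-1, -1, -1, 1].
Row 3 of H: [-1, 1, -1, -1].
(H·H^T)[3][3] = Σ_j H[3][j]·H[3][j] = (-1)² + (1)² + (-1)² + (-1)² = 1 + 1 + 1 + 1 = 4.
(H·H^T)[2][0] = Σ_j H[2][j]·H[0][j] = (-1)·(1) + (-1)·(-1) + (-1)·(-1) + (1)·(1) = -1 + 1 + 1 + 1 = 2.
Rows 2 and 0 are not orthogonal (dot product = 2 ≠ 0), so H is not a Hadamard matrix.

(3,3) entry = 4; (2,0) entry = 2.


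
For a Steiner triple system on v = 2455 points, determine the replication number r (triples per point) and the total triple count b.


An STS(v) is a 2-(v, 3, 1) BIBD: block size k = 3, λ = 1.
Replication: r(k − 1) = λ(v − 1) ⇒ r·2 = 2455 − 1 = 2454 ⇒ r = 1227.
Block count: b = v(v − 1)/6 = 2455·2454/6 = 6024570/6 = 1004095.
(Check via bk = vr: 1004095·3 = 3012285 = 2455·1227 = 3012285 ✓.)

r = 1227, b = 1004095.


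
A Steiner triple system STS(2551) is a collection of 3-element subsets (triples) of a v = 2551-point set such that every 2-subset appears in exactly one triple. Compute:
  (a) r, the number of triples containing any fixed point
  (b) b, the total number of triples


An STS(v) is a 2-(v, 3, 1) BIBD: block size k = 3, λ = 1.
Replication: r(k − 1) = λ(v − 1) ⇒ r·2 = 2551 − 1 = 2550 ⇒ r = 1275.
Block count: bk = vr ⇒ b·3 = 2551·1275 = 3252525 ⇒ b = 1084175.
(Check via b = v(v − 1)/6 = 2551·2550/6 = 6505050/6 = 1084175.)

r = 1275, b = 1084175.


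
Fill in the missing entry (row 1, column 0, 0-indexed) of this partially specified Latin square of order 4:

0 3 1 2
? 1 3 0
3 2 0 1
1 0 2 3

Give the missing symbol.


Row 1 contains symbols [0, 1, 3] — missing [2].
Column 0 contains symbols [0, 1, 3] — missing [2].
The missing symbol must appear in both missing sets; intersection = [2].
Therefore the hidden value is 2.

Missing value = 2.


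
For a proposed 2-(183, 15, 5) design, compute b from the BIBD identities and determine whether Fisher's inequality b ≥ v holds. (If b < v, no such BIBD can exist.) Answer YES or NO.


r = λ(v − 1)/(k − 1) = 5·182/14 = 65.
b = vr/k = 183·65/15 = 793.
Fisher's inequality: b ≥ v ⇔ 793 ≥ 183? YES.

YES


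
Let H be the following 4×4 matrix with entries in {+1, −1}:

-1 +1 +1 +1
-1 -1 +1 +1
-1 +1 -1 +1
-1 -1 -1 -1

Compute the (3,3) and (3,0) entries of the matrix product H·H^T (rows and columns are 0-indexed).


Row 0 of H: [-1, 1, 1, 1].
Row 3 of H: [-1, -1, -1, -1].
(H·H^T)[3][3] = Σ_j H[3][j]·H[3][j] = (-1)² + (-1)² + (-1)² + (-1)² = 1 + 1 + 1 + 1 = 4.
(H·H^T)[3][0] = Σ_j H[3][j]·H[0][j] = (-1)·(-1) + (-1)·(1) + (-1)·(1) + (-1)·(1) = 1 + -1 + -1 + -1 = -2.
Rows 3 and 0 are not orthogonal (dot product = -2 ≠ 0), so H is not a Hadamard matrix.

(3,3) entry = 4; (3,0) entry = -2.


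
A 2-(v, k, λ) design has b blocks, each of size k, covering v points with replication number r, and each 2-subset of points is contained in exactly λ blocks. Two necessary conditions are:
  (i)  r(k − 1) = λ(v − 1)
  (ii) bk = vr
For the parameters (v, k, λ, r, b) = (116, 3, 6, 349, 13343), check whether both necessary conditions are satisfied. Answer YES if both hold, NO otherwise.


Condition (i): r(k − 1) = 349·2 = 698; λ(v − 1) = 6·115 = 690. Match? NO.
Condition (ii): bk = 13343·3 = 40029; vr = 116·349 = 40484. Match? NO.
Both conditions hold? NO.

NO


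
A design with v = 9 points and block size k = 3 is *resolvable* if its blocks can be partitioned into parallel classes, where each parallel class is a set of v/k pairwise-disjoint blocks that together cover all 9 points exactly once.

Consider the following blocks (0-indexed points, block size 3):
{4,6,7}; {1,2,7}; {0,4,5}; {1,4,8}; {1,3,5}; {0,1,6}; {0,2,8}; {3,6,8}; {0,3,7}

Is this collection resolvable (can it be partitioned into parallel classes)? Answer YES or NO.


v = 9, block size k = 3, number of blocks = 9.
For resolvability, blocks must partition into parallel classes of size v/k = 3.
Total blocks must therefore be a multiple of 3: 9 = 3·3 + 0 ⇒ divisible ✓.
Consider block {1,4,8}. The only other block(s) in the collection disjoint from it are {0,3,7} — just 1 block(s). Any parallel class containing {1,4,8} would need 2 other blocks each disjoint from it, so no parallel class of size 3 can contain {1,4,8}.
Since every block must belong to some parallel class in a resolution, the collection cannot be partitioned into parallel classes.
Resolvable? NO.

NO


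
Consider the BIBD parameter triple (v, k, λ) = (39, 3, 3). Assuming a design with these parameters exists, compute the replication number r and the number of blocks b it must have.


Any 2-(v, k, λ) BIBD satisfies two necessary conditions:
  (i)  Each point sits in r blocks, and counting incidences through any fixed point gives r(k − 1) = λ(v − 1), so r = λ(v − 1)/(k − 1).
  (ii) Total incidences bk = vr, so b = vr/k.
Step 1: r = λ(v − 1)/(k − 1) = 3·(39 − 1)/(3 − 1) = 3·38/2 = 114/2 = 57.
Step 2: b = vr/k = 39·57/3 = 2223/3 = 741.
Check integrality: r = 57 ∈ Z ✓, b = 741 ∈ Z ✓.
(These identities are necessary conditions: they determine r and b for any design with these parameters, but do not by themselves prove that one exists.)

r = 57, b = 741.


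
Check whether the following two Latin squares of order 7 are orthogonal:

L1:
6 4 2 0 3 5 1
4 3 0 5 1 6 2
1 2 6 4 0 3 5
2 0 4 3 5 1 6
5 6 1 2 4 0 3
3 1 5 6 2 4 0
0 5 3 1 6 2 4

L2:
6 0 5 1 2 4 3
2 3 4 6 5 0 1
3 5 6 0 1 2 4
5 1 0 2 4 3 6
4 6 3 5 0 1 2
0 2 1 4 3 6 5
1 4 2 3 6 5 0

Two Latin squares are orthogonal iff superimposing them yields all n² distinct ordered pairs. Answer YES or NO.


Form the n² = 49 superimposed pairs (L1[i][j], L2[i][j]), row by row (rows and columns indexed from 0):
row 0: (6,6) (4,0) (2,5) (0,1) (3,2) (5,4) (1,3)
row 1: (4,2) (3,3) (0,4) (5,6) (1,5) (6,0) (2,1)
row 2: (1,3) (2,5) (6,6) (4,0) (0,1) (3,2) (5,4)
row 3: (2,5) (0,1) (4,0) (3,2) (5,4) (1,3) (6,6)
row 4: (5,4) (6,6) (1,3) (2,5) (4,0) (0,1) (3,2)
row 5: (3,0) (1,2) (5,1) (6,4) (2,3) (4,6) (0,5)
row 6: (0,1) (5,4) (3,2) (1,3) (6,6) (2,5) (4,0)
Orthogonality requires all 49 pairs distinct.
But the pair (1,3) repeats: cell (0,6) has L1 = 1, L2 = 3, and cell (2,0) has L1 = 1, L2 = 3.
A repeated pair means some other pair never occurs (only 21 distinct pairs out of 49), so the squares are not orthogonal.
Conclusion: NO.

NO


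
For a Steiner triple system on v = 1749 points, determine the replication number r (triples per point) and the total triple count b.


An STS(v) is a 2-(v, 3, 1) BIBD: block size k = 3, λ = 1.
Replication: r(k − 1) = λ(v − 1) ⇒ r·2 = 1749 − 1 = 1748 ⇒ r = 874.
Block count: bk = vr ⇒ b·3 = 1749·874 = 1528626 ⇒ b = 509542.

r = 874, b = 509542.


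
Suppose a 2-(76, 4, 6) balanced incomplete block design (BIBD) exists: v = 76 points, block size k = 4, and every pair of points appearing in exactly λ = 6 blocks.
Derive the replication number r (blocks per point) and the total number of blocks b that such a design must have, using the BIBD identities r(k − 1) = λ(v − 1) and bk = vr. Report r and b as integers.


Any 2-(v, k, λ) BIBD satisfies two necessary conditions:
  (i)  Each point sits in r blocks, and counting incidences through any fixed point gives r(k − 1) = λ(v − 1), so r = λ(v − 1)/(k − 1).
  (ii) Total incidences bk = vr, so b = vr/k.
Step 1: r = λ(v − 1)/(k − 1) = 6·(76 − 1)/(4 − 1) = 6·75/3 = 450/3 = 150.
Step 2: b = vr/k = 76·150/4 = 11400/4 = 2850.
Check integrality: r = 150 ∈ Z ✓, b = 2850 ∈ Z ✓.
(These identities are necessary conditions: they determine r and b for any design with these parameters, but do not by themselves prove that one exists.)

r = 150, b = 2850.


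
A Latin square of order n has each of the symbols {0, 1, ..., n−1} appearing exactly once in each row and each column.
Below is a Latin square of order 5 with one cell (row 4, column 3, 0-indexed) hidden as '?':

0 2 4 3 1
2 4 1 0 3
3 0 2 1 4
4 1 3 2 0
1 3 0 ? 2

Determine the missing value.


Row 4 contains symbols [0, 1, 2, 3] — missing [4].
Column 3 contains symbols [0, 1, 2, 3] — missing [4].
The missing symbol must appear in both missing sets; intersection = [4].
Therefore the hidden value is 4.

Missing value = 4.


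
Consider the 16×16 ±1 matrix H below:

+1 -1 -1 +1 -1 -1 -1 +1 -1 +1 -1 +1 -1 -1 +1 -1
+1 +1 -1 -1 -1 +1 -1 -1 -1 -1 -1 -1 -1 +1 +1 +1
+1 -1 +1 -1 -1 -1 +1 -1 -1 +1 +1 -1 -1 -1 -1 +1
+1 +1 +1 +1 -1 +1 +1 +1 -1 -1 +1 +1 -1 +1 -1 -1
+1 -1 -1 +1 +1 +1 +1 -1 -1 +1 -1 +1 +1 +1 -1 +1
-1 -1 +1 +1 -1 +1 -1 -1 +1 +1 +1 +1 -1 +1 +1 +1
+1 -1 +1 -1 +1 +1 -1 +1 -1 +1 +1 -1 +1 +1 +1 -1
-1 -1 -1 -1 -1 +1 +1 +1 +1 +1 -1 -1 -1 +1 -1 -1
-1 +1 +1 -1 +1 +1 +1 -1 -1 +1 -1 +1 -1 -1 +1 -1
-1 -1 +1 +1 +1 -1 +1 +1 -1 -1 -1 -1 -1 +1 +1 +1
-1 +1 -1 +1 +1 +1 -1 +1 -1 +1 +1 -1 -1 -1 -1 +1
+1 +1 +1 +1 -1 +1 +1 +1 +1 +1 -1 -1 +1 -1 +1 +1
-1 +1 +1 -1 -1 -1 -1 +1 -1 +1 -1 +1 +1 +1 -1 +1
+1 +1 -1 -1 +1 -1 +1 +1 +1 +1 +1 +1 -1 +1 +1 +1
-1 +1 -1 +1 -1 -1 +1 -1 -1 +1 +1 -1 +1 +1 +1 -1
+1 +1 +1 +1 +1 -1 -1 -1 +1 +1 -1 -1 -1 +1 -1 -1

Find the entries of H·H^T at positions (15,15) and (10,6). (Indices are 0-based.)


Row 6 of H: [1, -1, 1, -1, 1, 1, -1, 1, -1, 1, 1, -1, 1, 1, 1, -1].
Row 10 of H: [-1, 1, -1, 1, 1, 1, -1, 1, -1, 1, 1, -1, -1, -1, -1, 1].
Row 15 of H: [1, 1, 1, 1, 1, -1, -1, -1, 1, 1, -1, -1, -1, 1, -1, -1].
(H·H^T)[15][15] = Σ_j H[15][j]·H[15][j] = (1)² + (1)² + (1)² + (1)² + (1)² + (-1)² + (-1)² + (-1)² + (1)² + (1)² + (-1)² + (-1)² + (-1)² + (1)² + (-1)² + (-1)² = 1 + 1 + 1 + 1 + 1 + 1 + 1 + 1 + 1 + 1 + 1 + 1 + 1 + 1 + 1 + 1 = 16.
(H·H^T)[10][6] = Σ_j H[10][j]·H[6][j] = (-1)·(1) + (1)·(-1) + (-1)·(1) + (1)·(-1) + (1)·(1) + (1)·(1) + (-1)·(-1) + (1)·(1) + (-1)·(-1) + (1)·(1) + (1)·(1) + (-1)·(-1) + (-1)·(1) + (-1)·(1) + (-1)·(1) + (1)·(-1) = -1 + -1 + -1 + -1 + 1 + 1 + 1 + 1 + 1 + 1 + 1 + 1 + -1 + -1 + -1 + -1 = 0.
So rows 10 and 6 are orthogonal; the diagonal entry equals n = 16.

(15,15) entry = 16; (10,6) entry = 0.


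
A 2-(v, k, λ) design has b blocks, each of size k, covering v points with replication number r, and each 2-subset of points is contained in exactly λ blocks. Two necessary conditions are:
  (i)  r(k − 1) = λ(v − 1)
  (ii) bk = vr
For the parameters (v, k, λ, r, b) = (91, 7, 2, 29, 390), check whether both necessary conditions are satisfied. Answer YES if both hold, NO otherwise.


Condition (i): r(k − 1) = 29·6 = 174; λ(v − 1) = 2·90 = 180. Match? NO.
Condition (ii): bk = 390·7 = 2730; vr = 91·29 = 2639. Match? NO.
Both conditions hold? NO.

NO


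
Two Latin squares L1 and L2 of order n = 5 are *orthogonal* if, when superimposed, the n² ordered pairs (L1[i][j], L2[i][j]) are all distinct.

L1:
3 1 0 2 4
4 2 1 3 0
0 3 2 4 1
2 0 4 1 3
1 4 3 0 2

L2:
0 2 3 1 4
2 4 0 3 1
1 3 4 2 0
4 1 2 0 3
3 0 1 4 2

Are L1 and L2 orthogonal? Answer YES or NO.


Form the n² = 25 superimposed pairs (L1[i][j], L2[i][j]), row by row (rows and columns indexed from 0):
row 0: (3,0) (1,2) (0,3) (2,1) (4,4)
row 1: (4,2) (2,4) (1,0) (3,3) (0,1)
row 2: (0,1) (3,3) (2,4) (4,2) (1,0)
row 3: (2,4) (0,1) (4,2) (1,0) (3,3)
row 4: (1,3) (4,0) (3,1) (0,4) (2,2)
Orthogonality requires all 25 pairs distinct.
But the pair (0,1) repeats: cell (1,4) has L1 = 0, L2 = 1, and cell (2,0) has L1 = 0, L2 = 1.
A repeated pair means some other pair never occurs (only 15 distinct pairs out of 25), so the squares are not orthogonal.
Conclusion: NO.

NO


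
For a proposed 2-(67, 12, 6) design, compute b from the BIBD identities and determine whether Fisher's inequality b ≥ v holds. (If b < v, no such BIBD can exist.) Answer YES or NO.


r = λ(v − 1)/(k − 1) = 6·66/11 = 36.
b = vr/k = 67·36/12 = 201.
Fisher's inequality: b ≥ v ⇔ 201 ≥ 67? YES.

YES


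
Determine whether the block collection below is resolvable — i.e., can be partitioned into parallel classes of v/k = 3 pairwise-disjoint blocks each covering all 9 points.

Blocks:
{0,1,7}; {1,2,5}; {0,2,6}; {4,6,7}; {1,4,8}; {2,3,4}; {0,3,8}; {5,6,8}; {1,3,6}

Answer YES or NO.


v = 9, block size k = 3, number of blocks = 9.
For resolvability, blocks must partition into parallel classes of size v/k = 3.
Total blocks must therefore be a multiple of 3: 9 = 3·3 + 0 ⇒ divisible ✓.
Consider block {0,2,6}. The only other block(s) in the collection disjoint from it are {1,4,8} — just 1 block(s). Any parallel class containing {0,2,6} would need 2 other blocks each disjoint from it, so no parallel class of size 3 can contain {0,2,6}.
Since every block must belong to some parallel class in a resolution, the collection cannot be partitioned into parallel classes.
Resolvable? NO.

NO


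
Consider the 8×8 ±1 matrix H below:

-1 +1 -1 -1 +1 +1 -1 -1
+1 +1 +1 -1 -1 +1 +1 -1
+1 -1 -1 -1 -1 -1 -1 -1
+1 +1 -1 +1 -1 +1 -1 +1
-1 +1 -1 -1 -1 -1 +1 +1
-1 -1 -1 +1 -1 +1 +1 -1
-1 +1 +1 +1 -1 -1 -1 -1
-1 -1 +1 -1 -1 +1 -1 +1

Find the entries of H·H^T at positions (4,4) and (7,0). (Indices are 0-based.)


Row 0 of H: [-1, 1, -1, -1, 1, 1, -1, -1].
Row 4 of H: [-1, 1, -1, -1, -1, -1, 1, 1].
Row 7 of H: [-1, -1, 1, -1, -1, 1, -1, 1].
(H·H^T)[4][4] = Σ_j H[4][j]·H[4][j] = (-1)² + (1)² + (-1)² + (-1)² + (-1)² + (-1)² + (1)² + (1)² = 1 + 1 + 1 + 1 + 1 + 1 + 1 + 1 = 8.
(H·H^T)[7][0] = Σ_j H[7][j]·H[0][j] = (-1)·(-1) + (-1)·(1) + (1)·(-1) + (-1)·(-1) + (-1)·(1) + (1)·(1) + (-1)·(-1) + (1)·(-1) = 1 + -1 + -1 + 1 + -1 + 1 + 1 + -1 = 0.
So rows 7 and 0 are orthogonal; the diagonal entry equals n = 8.

(4,4) entry = 8; (7,0) entry = 0.


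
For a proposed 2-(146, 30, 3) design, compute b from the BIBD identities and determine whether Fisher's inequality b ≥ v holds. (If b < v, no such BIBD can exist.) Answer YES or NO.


b = λv(v − 1)/(k(k − 1)) = 3·146·145/(30·29) = 63510/870 = 73.
Compare with v = 146: b < v, so Fisher's inequality fails.

NO


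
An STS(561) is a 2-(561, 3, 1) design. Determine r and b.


An STS(v) is a 2-(v, 3, 1) BIBD: block size k = 3, λ = 1.
Replication: r(k − 1) = λ(v − 1) ⇒ r·2 = 561 − 1 = 560 ⇒ r = 280.
Block count: bk = vr ⇒ b·3 = 561·280 = 157080 ⇒ b = 52360.
(Check via b = v(v − 1)/6 = 561·560/6 = 314160/6 = 52360.)

r = 280, b = 52360.


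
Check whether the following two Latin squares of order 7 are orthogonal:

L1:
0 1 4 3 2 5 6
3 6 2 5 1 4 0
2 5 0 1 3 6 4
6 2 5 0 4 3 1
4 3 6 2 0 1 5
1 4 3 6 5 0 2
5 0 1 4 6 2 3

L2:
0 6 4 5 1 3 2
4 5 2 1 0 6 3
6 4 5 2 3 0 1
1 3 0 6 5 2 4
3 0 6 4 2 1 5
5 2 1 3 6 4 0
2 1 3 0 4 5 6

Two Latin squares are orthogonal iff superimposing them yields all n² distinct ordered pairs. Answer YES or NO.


Form the n² = 49 superimposed pairs (L1[i][j], L2[i][j]), row by row (rows and columns indexed from 0):
row 0: (0,0) (1,6) (4,4) (3,5) (2,1) (5,3) (6,2)
row 1: (3,4) (6,5) (2,2) (5,1) (1,0) (4,6) (0,3)
row 2: (2,6) (5,4) (0,5) (1,2) (3,3) (6,0) (4,1)
row 3: (6,1) (2,3) (5,0) (0,6) (4,5) (3,2) (1,4)
row 4: (4,3) (3,0) (6,6) (2,4) (0,2) (1,1) (5,5)
row 5: (1,5) (4,2) (3,1) (6,3) (5,6) (0,4) (2,0)
row 6: (5,2) (0,1) (1,3) (4,0) (6,4) (2,5) (3,6)
Orthogonality requires all 49 pairs distinct.
Check by first coordinate: for each symbol s of L1, list the L2 entries in the n cells where L1 = s; they must all differ.
  L1 = 0: L2 entries (in reading order) 0, 3, 5, 6, 2, 4, 1 — all 7 distinct ✓
  L1 = 1: L2 entries (in reading order) 6, 0, 2, 4, 1, 5, 3 — all 7 distinct ✓
  L1 = 2: L2 entries (in reading order) 1, 2, 6, 3, 4, 0, 5 — all 7 distinct ✓
  L1 = 3: L2 entries (in reading order) 5, 4, 3, 2, 0, 1, 6 — all 7 distinct ✓
  L1 = 4: L2 entries (in reading order) 4, 6, 1, 5, 3, 2, 0 — all 7 distinct ✓
  L1 = 5: L2 entries (in reading order) 3, 1, 4, 0, 5, 6, 2 — all 7 distinct ✓
  L1 = 6: L2 entries (in reading order) 2, 5, 0, 1, 6, 3, 4 — all 7 distinct ✓
Every symbol of L1 meets every symbol of L2 exactly once, so all 49 pairs are distinct (49 of 49).
Conclusion: YES.

YES


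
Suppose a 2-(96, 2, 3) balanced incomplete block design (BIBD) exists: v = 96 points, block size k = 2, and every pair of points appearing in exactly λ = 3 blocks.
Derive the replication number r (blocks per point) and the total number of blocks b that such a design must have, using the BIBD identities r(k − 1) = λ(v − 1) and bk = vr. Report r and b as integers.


Any 2-(v, k, λ) BIBD satisfies two necessary conditions:
  (i)  Each point sits in r blocks, and counting incidences through any fixed point gives r(k − 1) = λ(v − 1), so r = λ(v − 1)/(k − 1).
  (ii) Total incidences bk = vr, so b = vr/k.
Step 1: r = λ(v − 1)/(k − 1) = 3·(96 − 1)/(2 − 1) = 3·95/1 = 285/1 = 285.
Step 2: b = vr/k = 96·285/2 = 27360/2 = 13680.
Check integrality: r = 285 ∈ Z ✓, b = 13680 ∈ Z ✓.
(These identities are necessary conditions: they determine r and b for any design with these parameters, but do not by themselves prove that one exists.)

r = 285, b = 13680.


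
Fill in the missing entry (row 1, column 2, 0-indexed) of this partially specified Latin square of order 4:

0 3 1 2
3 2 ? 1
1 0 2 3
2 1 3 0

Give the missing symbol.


Row 1 contains symbols [1, 2, 3] — missing [0].
Column 2 contains symbols [1, 2, 3] — missing [0].
The missing symbol must appear in both missing sets; intersection = [0].
Therefore the hidden value is 0.

Missing value = 0.


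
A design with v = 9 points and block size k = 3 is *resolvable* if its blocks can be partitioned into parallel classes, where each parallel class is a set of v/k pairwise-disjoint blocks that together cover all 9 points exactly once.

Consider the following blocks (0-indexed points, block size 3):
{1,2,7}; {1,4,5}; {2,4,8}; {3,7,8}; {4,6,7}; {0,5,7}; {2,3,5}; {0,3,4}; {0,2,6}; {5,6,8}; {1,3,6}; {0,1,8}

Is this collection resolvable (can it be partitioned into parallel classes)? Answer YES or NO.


v = 9, block size k = 3, number of blocks = 12.
For resolvability, blocks must partition into parallel classes of size v/k = 3.
Total blocks must therefore be a multiple of 3: 12 = 3·4 + 0 ⇒ divisible ✓.
Greedy packing gives 4 candidate class(es). Each should be a full parallel class (size 3, covers all 9 points).
  Class 1 (3 blocks): {1,2,7}; {0,3,4}; {5,6,8}. Points covered: [0, 1, 2, 3, 4, 5, 6, 7, 8].
  Class 2 (3 blocks): {1,4,5}; {3,7,8}; {0,2,6}. Points covered: [0, 1, 2, 3, 4, 5, 6, 7, 8].
  Class 3 (3 blocks): {2,4,8}; {0,5,7}; {1,3,6}. Points covered: [0, 1, 2, 3, 4, 5, 6, 7, 8].
  Class 4 (3 blocks): {4,6,7}; {2,3,5}; {0,1,8}. Points covered: [0, 1, 2, 3, 4, 5, 6, 7, 8].
All classes full (size 3)? YES. All classes cover every point? YES.
Resolvable? YES.

YES


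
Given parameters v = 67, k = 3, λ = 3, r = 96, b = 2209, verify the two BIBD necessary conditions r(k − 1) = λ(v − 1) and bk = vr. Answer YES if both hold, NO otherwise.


Condition (i): r(k − 1) = 96·2 = 192; λ(v − 1) = 3·66 = 198. Match? NO.
Condition (ii): bk = 2209·3 = 6627; vr = 67·96 = 6432. Match? NO.
Both conditions hold? NO.

NO


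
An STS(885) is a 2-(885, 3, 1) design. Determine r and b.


An STS(v) is a 2-(v, 3, 1) BIBD: block size k = 3, λ = 1.
Replication: r(k − 1) = λ(v − 1) ⇒ r·2 = 885 − 1 = 884 ⇒ r = 442.
Block count: b = v(v − 1)/6 = 885·884/6 = 782340/6 = 130390.

r = 442, b = 130390.


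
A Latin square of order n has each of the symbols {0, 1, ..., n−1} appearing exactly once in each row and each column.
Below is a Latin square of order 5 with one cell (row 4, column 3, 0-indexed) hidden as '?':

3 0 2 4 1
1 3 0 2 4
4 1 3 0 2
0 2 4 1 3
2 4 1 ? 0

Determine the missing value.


Row 4 contains symbols [0, 1, 2, 4] — missing [3].
Column 3 contains symbols [0, 1, 2, 4] — missing [3].
The missing symbol must appear in both missing sets; intersection = [3].
Therefore the hidden value is 3.

Missing value = 3.


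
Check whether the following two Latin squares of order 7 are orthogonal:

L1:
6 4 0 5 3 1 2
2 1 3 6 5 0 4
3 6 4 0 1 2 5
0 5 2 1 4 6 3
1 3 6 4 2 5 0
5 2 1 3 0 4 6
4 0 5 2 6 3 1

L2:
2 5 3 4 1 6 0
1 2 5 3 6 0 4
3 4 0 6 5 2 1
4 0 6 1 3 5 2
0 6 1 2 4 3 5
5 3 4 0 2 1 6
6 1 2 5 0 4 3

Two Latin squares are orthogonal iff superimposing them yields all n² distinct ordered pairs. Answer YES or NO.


Form the n² = 49 superimposed pairs (L1[i][j], L2[i][j]), row by row (rows and columns indexed from 0):
row 0: (6,2) (4,5) (0,3) (5,4) (3,1) (1,6) (2,0)
row 1: (2,1) (1,2) (3,5) (6,3) (5,6) (0,0) (4,4)
row 2: (3,3) (6,4) (4,0) (0,6) (1,5) (2,2) (5,1)
row 3: (0,4) (5,0) (2,6) (1,1) (4,3) (6,5) (3,2)
row 4: (1,0) (3,6) (6,1) (4,2) (2,4) (5,3) (0,5)
row 5: (5,5) (2,3) (1,4) (3,0) (0,2) (4,1) (6,6)
row 6: (4,6) (0,1) (5,2) (2,5) (6,0) (3,4) (1,3)
Orthogonality requires all 49 pairs distinct.
Check by first coordinate: for each symbol s of L1, list the L2 entries in the n cells where L1 = s; they must all differ.
  L1 = 0: L2 entries (in reading order) 3, 0, 6, 4, 5, 2, 1 — all 7 distinct ✓
  L1 = 1: L2 entries (in reading order) 6, 2, 5, 1, 0, 4, 3 — all 7 distinct ✓
  L1 = 2: L2 entries (in reading order) 0, 1, 2, 6, 4, 3, 5 — all 7 distinct ✓
  L1 = 3: L2 entries (in reading order) 1, 5, 3, 2, 6, 0, 4 — all 7 distinct ✓
  L1 = 4: L2 entries (in reading order) 5, 4, 0, 3, 2, 1, 6 — all 7 distinct ✓
  L1 = 5: L2 entries (in reading order) 4, 6, 1, 0, 3, 5, 2 — all 7 distinct ✓
  L1 = 6: L2 entries (in reading order) 2, 3, 4, 5, 1, 6, 0 — all 7 distinct ✓
Every symbol of L1 meets every symbol of L2 exactly once, so all 49 pairs are distinct (49 of 49).
Conclusion: YES.

YES


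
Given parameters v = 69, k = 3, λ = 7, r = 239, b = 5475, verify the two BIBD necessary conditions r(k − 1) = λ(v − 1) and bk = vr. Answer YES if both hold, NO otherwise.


Condition (i): r(k − 1) = 239·2 = 478; λ(v − 1) = 7·68 = 476. Match? NO.
Condition (ii): bk = 5475·3 = 16425; vr = 69·239 = 16491. Match? NO.
Both conditions hold? NO.

NO


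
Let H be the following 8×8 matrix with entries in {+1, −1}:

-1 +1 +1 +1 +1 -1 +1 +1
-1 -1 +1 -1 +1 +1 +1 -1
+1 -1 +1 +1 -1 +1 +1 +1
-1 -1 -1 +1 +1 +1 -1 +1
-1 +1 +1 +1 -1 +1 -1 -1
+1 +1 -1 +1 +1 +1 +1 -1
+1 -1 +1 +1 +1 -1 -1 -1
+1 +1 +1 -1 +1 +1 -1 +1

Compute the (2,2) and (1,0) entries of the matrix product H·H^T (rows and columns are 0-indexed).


Row 0 of H: [-1, 1, 1, 1, 1, -1, 1, 1].
Row 1 of H: [-1, -1, 1, -1, 1, 1, 1, -1].
Row 2 of H: [1, -1, 1, 1, -1, 1, 1, 1].
(H·H^T)[2][2] = Σ_j H[2][j]·H[2][j] = (1)² + (-1)² + (1)² + (1)² + (-1)² + (1)² + (1)² + (1)² = 1 + 1 + 1 + 1 + 1 + 1 + 1 + 1 = 8.
(H·H^T)[1][0] = Σ_j H[1][j]·H[0][j] = (-1)·(-1) + (-1)·(1) + (1)·(1) + (-1)·(1) + (1)·(1) + (1)·(-1) + (1)·(1) + (-1)·(1) = 1 + -1 + 1 + -1 + 1 + -1 + 1 + -1 = 0.
So rows 1 and 0 are orthogonal; the diagonal entry equals n = 8.

(2,2) entry = 8; (1,0) entry = 0.


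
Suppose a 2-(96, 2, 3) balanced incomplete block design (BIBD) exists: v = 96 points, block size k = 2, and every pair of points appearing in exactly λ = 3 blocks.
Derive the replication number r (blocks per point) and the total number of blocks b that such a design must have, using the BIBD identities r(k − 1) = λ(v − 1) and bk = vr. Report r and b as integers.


Any 2-(v, k, λ) BIBD satisfies two necessary conditions:
  (i)  Each point sits in r blocks, and counting incidences through any fixed point gives r(k − 1) = λ(v − 1), so r = λ(v − 1)/(k − 1).
  (ii) Total incidences bk = vr, so b = vr/k.
Step 1: r = λ(v − 1)/(k − 1) = 3·(96 − 1)/(2 − 1) = 3·95/1 = 285/1 = 285.
Step 2: b = vr/k = 96·285/2 = 27360/2 = 13680.
Check integrality: r = 285 ∈ Z ✓, b = 13680 ∈ Z ✓.
(These identities are necessary conditions: they determine r and b for any design with these parameters, but do not by themselves prove that one exists.)

r = 285, b = 13680.
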